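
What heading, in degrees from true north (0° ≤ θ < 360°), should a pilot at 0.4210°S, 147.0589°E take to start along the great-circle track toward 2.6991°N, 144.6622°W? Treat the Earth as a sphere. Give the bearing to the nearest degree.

Δλ = -144.6622 − 147.0589 = -291.7211°; wrapped into (−180°, 180°]: 68.2789°.
θ = atan2( sin Δλ · cos φ₂ , cos φ₁ · sin φ₂ − sin φ₁ · cos φ₂ · cos Δλ )
  = atan2(0.92797, 0.04981) = 86.928° → normalised to [0°, 360°): 86.928°.

87°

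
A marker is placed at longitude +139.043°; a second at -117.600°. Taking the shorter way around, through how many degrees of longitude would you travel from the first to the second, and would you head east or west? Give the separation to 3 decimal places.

Raw difference: -117.600 − 139.043 = -256.643°.
Normalise into (−180°, 180°]: -256.643° + 360° = 103.357°.
Positive ⇒ the second point lies to the east; separation 103.357°.

103.357° east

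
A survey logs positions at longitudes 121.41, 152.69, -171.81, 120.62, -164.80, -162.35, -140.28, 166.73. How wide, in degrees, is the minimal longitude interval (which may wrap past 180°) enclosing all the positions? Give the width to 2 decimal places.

Sort the longitudes: -171.81°, -164.80°, -162.35°, -140.28°, +120.62°, +121.41°, +152.69°, +166.73°.
Eastward gaps between consecutive values (wrapping around): 7.01°, 2.45°, 22.07°, 260.90°, 0.79°, 31.28°, 14.04°, 21.46°.
Largest gap = 260.90° ⇒ minimal covering band is its complement: 360° − 260.90° = 99.10°.
Band runs from +120.62° eastward to -140.28°, crossing the antimeridian.

99.10°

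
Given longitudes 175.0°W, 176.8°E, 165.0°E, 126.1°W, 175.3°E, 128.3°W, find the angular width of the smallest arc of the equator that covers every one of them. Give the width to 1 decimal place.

68.9°

Sort the longitudes: -175.0°, -128.3°, -126.1°, +165.0°, +175.3°, +176.8°.
Eastward gaps between consecutive values (wrapping around): 46.7°, 2.2°, 291.1°, 10.3°, 1.5°, 8.2°.
Largest gap = 291.1° ⇒ minimal covering band is its complement: 360° − 291.1° = 68.9°.
Band runs from +165.0° eastward to -126.1°, crossing the antimeridian.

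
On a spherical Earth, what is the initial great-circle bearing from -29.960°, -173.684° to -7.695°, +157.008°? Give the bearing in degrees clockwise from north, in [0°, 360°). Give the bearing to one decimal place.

303.0°

Δλ = 157.008 − -173.684 = 330.692°; wrapped into (−180°, 180°]: -29.308°.
θ = atan2( sin Δλ · cos φ₂ , cos φ₁ · sin φ₂ − sin φ₁ · cos φ₂ · cos Δλ )
  = atan2(-0.48510, 0.31554) = -56.957° → normalised to [0°, 360°): 303.043°.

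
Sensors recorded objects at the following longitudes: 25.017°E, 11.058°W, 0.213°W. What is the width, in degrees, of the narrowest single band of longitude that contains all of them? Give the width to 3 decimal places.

36.075°

Sort the longitudes: -11.058°, -0.213°, +25.017°.
Eastward gaps between consecutive values (wrapping around): 10.845°, 25.230°, 323.925°.
Largest gap = 323.925° ⇒ minimal covering band is its complement: 360° − 323.925° = 36.075°.
Band runs from -11.058° eastward to +25.017°.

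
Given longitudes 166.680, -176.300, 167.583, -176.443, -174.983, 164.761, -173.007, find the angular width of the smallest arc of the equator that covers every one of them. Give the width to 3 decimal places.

22.232°

Sort the longitudes: -176.443°, -176.300°, -174.983°, -173.007°, +164.761°, +166.680°, +167.583°.
Eastward gaps between consecutive values (wrapping around): 0.143°, 1.317°, 1.976°, 337.768°, 1.919°, 0.903°, 15.974°.
Largest gap = 337.768° ⇒ minimal covering band is its complement: 360° − 337.768° = 22.232°.
Band runs from +164.761° eastward to -173.007°, crossing the antimeridian.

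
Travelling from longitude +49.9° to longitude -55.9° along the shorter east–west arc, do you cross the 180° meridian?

No

Signed shortest Δλ = ((-55.9 − 49.9 + 180) mod 360) − 180 = -105.8°.
Going west by 105.8° from +49.9° reaches -55.9° without touching 180°.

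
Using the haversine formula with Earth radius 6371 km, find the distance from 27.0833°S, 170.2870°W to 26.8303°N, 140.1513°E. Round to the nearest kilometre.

8001 km

Δλ = 140.1513 − -170.2870 = 310.4383°; wrapped into (−180°, 180°]: -49.5617°.
Δφ = 26.8303 − -27.0833 = 53.9136°.
a = sin²(Δφ/2) + cos φ₁ · cos φ₂ · sin²(Δλ/2) = 0.345079.
c = 2·atan2(√a, √(1−a)) = 1.25577 rad → d = 6371·c ≈ 8000.51 km.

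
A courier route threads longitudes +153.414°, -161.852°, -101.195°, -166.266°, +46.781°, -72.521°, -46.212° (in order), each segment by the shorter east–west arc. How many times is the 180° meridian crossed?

2

Leg 1: +153.414° → -161.852°, shortest Δλ = 44.734° (east) — crosses 180°.
Leg 2: -161.852° → -101.195°, shortest Δλ = 60.657° (east) — does not cross 180°.
Leg 3: -101.195° → -166.266°, shortest Δλ = -65.071° (west) — does not cross 180°.
Leg 4: -166.266° → +46.781°, shortest Δλ = -146.953° (west) — crosses 180°.
Leg 5: +46.781° → -72.521°, shortest Δλ = -119.302° (west) — does not cross 180°.
Leg 6: -72.521° → -46.212°, shortest Δλ = 26.309° (east) — does not cross 180°.
Total crossings: 2.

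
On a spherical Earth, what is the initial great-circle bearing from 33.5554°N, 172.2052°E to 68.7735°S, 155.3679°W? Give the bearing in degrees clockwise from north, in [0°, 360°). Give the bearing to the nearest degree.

Δλ = -155.3679 − 172.2052 = -327.5731°; wrapped into (−180°, 180°]: 32.4269°.
θ = atan2( sin Δλ · cos φ₂ , cos φ₁ · sin φ₂ − sin φ₁ · cos φ₂ · cos Δλ )
  = atan2(0.19414, -0.94573) = 168.399° → normalised to [0°, 360°): 168.399°.

168°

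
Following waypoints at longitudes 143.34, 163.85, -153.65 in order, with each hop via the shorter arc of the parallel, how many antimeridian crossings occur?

Leg 1: +143.34° → +163.85°, shortest Δλ = 20.51° (east) — does not cross 180°.
Leg 2: +163.85° → -153.65°, shortest Δλ = 42.5° (east) — crosses 180°.
Total crossings: 1.

1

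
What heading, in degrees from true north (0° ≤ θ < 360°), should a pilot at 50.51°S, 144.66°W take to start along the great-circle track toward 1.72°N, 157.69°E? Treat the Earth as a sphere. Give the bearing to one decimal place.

Δλ = 157.69 − -144.66 = 302.35°; wrapped into (−180°, 180°]: -57.65°.
θ = atan2( sin Δλ · cos φ₂ , cos φ₁ · sin φ₂ − sin φ₁ · cos φ₂ · cos Δλ )
  = atan2(-0.84441, 0.43185) = -62.914° → normalised to [0°, 360°): 297.086°.

297.1°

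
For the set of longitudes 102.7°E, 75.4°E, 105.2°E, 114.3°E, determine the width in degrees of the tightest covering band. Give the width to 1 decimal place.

38.9°

Sort the longitudes: +75.4°, +102.7°, +105.2°, +114.3°.
Eastward gaps between consecutive values (wrapping around): 27.3°, 2.5°, 9.1°, 321.1°.
Largest gap = 321.1° ⇒ minimal covering band is its complement: 360° − 321.1° = 38.9°.
Band runs from +75.4° eastward to +114.3°.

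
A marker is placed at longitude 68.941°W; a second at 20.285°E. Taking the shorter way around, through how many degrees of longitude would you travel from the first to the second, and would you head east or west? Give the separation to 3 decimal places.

89.226° east

Raw difference: 20.285 − -68.941 = 89.226°.
Normalise into (−180°, 180°]: 89.226° stays 89.226°.
Positive ⇒ the second point lies to the east; separation 89.226°.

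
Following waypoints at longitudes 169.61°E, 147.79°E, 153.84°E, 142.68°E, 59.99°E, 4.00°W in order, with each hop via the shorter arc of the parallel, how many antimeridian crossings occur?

0

Leg 1: +169.61° → +147.79°, shortest Δλ = -21.82° (west) — does not cross 180°.
Leg 2: +147.79° → +153.84°, shortest Δλ = 6.05° (east) — does not cross 180°.
Leg 3: +153.84° → +142.68°, shortest Δλ = -11.16° (west) — does not cross 180°.
Leg 4: +142.68° → +59.99°, shortest Δλ = -82.69° (west) — does not cross 180°.
Leg 5: +59.99° → -4.00°, shortest Δλ = -63.99° (west) — does not cross 180°.
Total crossings: 0.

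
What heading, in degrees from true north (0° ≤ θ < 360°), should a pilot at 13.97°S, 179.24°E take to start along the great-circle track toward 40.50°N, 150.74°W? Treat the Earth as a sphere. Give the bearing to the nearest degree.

Δλ = -150.74 − 179.24 = -329.98°; wrapped into (−180°, 180°]: 30.02°.
θ = atan2( sin Δλ · cos φ₂ , cos φ₁ · sin φ₂ − sin φ₁ · cos φ₂ · cos Δλ )
  = atan2(0.38043, 0.78919) = 25.737° → normalised to [0°, 360°): 25.737°.

26°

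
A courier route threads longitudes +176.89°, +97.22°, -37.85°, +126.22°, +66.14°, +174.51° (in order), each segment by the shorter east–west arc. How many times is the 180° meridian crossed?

Leg 1: +176.89° → +97.22°, shortest Δλ = -79.67° (west) — does not cross 180°.
Leg 2: +97.22° → -37.85°, shortest Δλ = -135.07° (west) — does not cross 180°.
Leg 3: -37.85° → +126.22°, shortest Δλ = 164.07° (east) — does not cross 180°.
Leg 4: +126.22° → +66.14°, shortest Δλ = -60.08° (west) — does not cross 180°.
Leg 5: +66.14° → +174.51°, shortest Δλ = 108.37° (east) — does not cross 180°.
Total crossings: 0.

0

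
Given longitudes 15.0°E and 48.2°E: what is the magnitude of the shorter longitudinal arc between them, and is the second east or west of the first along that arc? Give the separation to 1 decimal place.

33.2° east

Raw difference: 48.2 − 15.0 = 33.2°.
Normalise into (−180°, 180°]: 33.2° stays 33.2°.
Positive ⇒ the second point lies to the east; separation 33.2°.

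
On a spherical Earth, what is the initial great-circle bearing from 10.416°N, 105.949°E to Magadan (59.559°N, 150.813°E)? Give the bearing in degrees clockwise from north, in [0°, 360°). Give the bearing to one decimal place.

24.5°

Δλ = 150.813 − 105.949 = 44.864°.
θ = atan2( sin Δλ · cos φ₂ , cos φ₁ · sin φ₂ − sin φ₁ · cos φ₂ · cos Δλ )
  = atan2(0.35740, 0.78302) = 24.534° → normalised to [0°, 360°): 24.534°.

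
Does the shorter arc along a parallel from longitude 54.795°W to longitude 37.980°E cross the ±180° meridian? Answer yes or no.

Signed shortest Δλ = ((37.980 − -54.795 + 180) mod 360) − 180 = 92.775°.
Going east by 92.775° from -54.795° reaches +37.980° without touching 180°.

No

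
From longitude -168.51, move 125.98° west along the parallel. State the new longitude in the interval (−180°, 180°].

+65.51°

Start at -168.51°; shift −125.98° → -294.49°.
-294.49° lies outside (−180°, 180°]; add 360° → +65.51°.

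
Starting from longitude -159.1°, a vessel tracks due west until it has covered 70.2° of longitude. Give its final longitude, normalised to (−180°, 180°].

+130.7°

Start at -159.1°; shift −70.2° → -229.3°.
-229.3° lies outside (−180°, 180°]; add 360° → +130.7°.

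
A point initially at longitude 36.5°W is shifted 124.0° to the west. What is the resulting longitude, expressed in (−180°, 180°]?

160.5°W

Start at -36.5°; shift −124.0° → -160.5°.
-160.5° already lies in (−180°, 180°].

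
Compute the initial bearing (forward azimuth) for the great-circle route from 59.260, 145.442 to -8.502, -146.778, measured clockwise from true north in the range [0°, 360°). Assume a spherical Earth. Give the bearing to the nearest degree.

113°

Δλ = -146.778 − 145.442 = -292.220°; wrapped into (−180°, 180°]: 67.780°.
θ = atan2( sin Δλ · cos φ₂ , cos φ₁ · sin φ₂ − sin φ₁ · cos φ₂ · cos Δλ )
  = atan2(0.91557, -0.39703) = 113.444° → normalised to [0°, 360°): 113.444°.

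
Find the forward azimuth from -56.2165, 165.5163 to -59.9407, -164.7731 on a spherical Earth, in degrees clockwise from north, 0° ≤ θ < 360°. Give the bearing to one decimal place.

Δλ = -164.7731 − 165.5163 = -330.2894°; wrapped into (−180°, 180°]: 29.7106°.
θ = atan2( sin Δλ · cos φ₂ , cos φ₁ · sin φ₂ − sin φ₁ · cos φ₂ · cos Δλ )
  = atan2(0.24825, -0.11968) = 115.739° → normalised to [0°, 360°): 115.739°.

115.7°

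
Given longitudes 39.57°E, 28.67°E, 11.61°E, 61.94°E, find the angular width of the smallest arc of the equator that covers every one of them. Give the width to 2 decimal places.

50.33°

Sort the longitudes: +11.61°, +28.67°, +39.57°, +61.94°.
Eastward gaps between consecutive values (wrapping around): 17.06°, 10.90°, 22.37°, 309.67°.
Largest gap = 309.67° ⇒ minimal covering band is its complement: 360° − 309.67° = 50.33°.
Band runs from +11.61° eastward to +61.94°.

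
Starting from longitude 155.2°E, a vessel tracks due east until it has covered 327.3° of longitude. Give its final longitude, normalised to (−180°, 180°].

Start at +155.2°; shift +327.3° → +482.5°.
+482.5° lies outside (−180°, 180°]; subtract 360° → +122.5°.

122.5°E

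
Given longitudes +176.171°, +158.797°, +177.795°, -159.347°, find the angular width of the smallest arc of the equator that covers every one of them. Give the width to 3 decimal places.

41.856°

Sort the longitudes: -159.347°, +158.797°, +176.171°, +177.795°.
Eastward gaps between consecutive values (wrapping around): 318.144°, 17.374°, 1.624°, 22.858°.
Largest gap = 318.144° ⇒ minimal covering band is its complement: 360° − 318.144° = 41.856°.
Band runs from +158.797° eastward to -159.347°, crossing the antimeridian.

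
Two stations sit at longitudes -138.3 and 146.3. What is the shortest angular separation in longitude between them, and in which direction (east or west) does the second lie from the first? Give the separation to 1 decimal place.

75.4° west

Raw difference: 146.3 − -138.3 = 284.6°.
Normalise into (−180°, 180°]: 284.6° − 360° = -75.4°.
Negative ⇒ the second point lies to the west; separation 75.4°.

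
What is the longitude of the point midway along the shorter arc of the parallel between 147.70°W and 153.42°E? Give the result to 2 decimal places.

Signed shortest Δλ from -147.70° to +153.42° is -58.88°.
Midpoint longitude = -147.70° + (-58.88°)/2 = -147.70° − 29.44° = -177.14°.
(The naïve average (-147.70 + +153.42)/2 = 2.86° is on the wrong side of the globe.)

177.14°W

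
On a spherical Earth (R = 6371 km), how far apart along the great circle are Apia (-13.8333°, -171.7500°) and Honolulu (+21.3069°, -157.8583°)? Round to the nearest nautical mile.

Δλ = -157.8583 − -171.7500 = 13.8917°.
Δφ = 21.3069 − -13.8333 = 35.1402°.
a = sin²(Δφ/2) + cos φ₁ · cos φ₂ · sin²(Δλ/2) = 0.104357.
c = 2·atan2(√a, √(1−a)) = 0.65789 rad → d = 6371·c ≈ 4191.39 km ≈ 2263.17 nmi.

2263 nmi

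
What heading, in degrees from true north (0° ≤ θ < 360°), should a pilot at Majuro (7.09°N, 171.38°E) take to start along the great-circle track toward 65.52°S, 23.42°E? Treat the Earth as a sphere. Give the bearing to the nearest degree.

Δλ = 23.42 − 171.38 = -147.96°.
θ = atan2( sin Δλ · cos φ₂ , cos φ₁ · sin φ₂ − sin φ₁ · cos φ₂ · cos Δλ )
  = atan2(-0.21983, -0.85979) = -165.658° → normalised to [0°, 360°): 194.342°.

194°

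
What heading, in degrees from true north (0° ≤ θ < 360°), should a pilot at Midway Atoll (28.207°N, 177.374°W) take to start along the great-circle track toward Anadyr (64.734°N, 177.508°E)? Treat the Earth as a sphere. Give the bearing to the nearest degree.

Δλ = 177.508 − -177.374 = 354.882°; wrapped into (−180°, 180°]: -5.118°.
θ = atan2( sin Δλ · cos φ₂ , cos φ₁ · sin φ₂ − sin φ₁ · cos φ₂ · cos Δλ )
  = atan2(-0.03808, 0.59601) = -3.655° → normalised to [0°, 360°): 356.345°.

356°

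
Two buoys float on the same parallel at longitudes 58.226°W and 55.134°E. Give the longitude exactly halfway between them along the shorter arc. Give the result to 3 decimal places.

1.546°W

Signed shortest Δλ from -58.226° to +55.134° is +113.360°.
Midpoint longitude = -58.226° + (+113.360°)/2 = -58.226° + 56.680° = -1.546°.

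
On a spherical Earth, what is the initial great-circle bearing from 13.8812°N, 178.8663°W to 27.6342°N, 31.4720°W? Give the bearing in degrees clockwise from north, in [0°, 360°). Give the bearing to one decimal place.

37.2°

Δλ = -31.4720 − -178.8663 = 147.3943°.
θ = atan2( sin Δλ · cos φ₂ , cos φ₁ · sin φ₂ − sin φ₁ · cos φ₂ · cos Δλ )
  = atan2(0.47739, 0.62932) = 37.183° → normalised to [0°, 360°): 37.183°.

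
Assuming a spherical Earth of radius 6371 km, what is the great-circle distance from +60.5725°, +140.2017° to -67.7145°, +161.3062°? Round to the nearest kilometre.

14367 km

Δλ = 161.3062 − 140.2017 = 21.1045°.
Δφ = -67.7145 − 60.5725 = -128.2870°.
a = sin²(Δφ/2) + cos φ₁ · cos φ₂ · sin²(Δλ/2) = 0.816049.
c = 2·atan2(√a, √(1−a)) = 2.25505 rad → d = 6371·c ≈ 14366.95 km.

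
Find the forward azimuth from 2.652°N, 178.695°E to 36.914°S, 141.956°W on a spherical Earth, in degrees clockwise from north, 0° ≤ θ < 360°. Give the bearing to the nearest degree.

Δλ = -141.956 − 178.695 = -320.651°; wrapped into (−180°, 180°]: 39.349°.
θ = atan2( sin Δλ · cos φ₂ , cos φ₁ · sin φ₂ − sin φ₁ · cos φ₂ · cos Δλ )
  = atan2(0.50694, -0.62858) = 141.114° → normalised to [0°, 360°): 141.114°.

141°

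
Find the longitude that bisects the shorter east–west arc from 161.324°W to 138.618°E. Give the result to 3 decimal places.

168.647°E

Signed shortest Δλ from -161.324° to +138.618° is -60.058°.
Midpoint longitude = -161.324° + (-60.058°)/2 = -161.324° − 30.029° = -191.353°.
Normalise into (−180°, 180°]: +168.647°.
(The naïve average (-161.324 + +138.618)/2 = -11.353° is on the wrong side of the globe.)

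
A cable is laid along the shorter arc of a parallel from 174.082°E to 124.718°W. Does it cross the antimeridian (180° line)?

Naïve |-124.718 − 174.082| = 298.8° > 180°, so the shorter arc goes the other way round — across 180°.
Signed shortest Δλ = ((-124.718 − 174.082 + 180) mod 360) − 180 = 61.2°.
Going east by 61.2° from +174.082° passes through 180° before reaching -124.718°.

Yes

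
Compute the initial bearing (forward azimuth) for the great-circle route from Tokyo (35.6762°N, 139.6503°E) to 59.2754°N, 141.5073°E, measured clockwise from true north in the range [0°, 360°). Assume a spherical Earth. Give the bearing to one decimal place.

2.4°

Δλ = 141.5073 − 139.6503 = 1.8570°.
θ = atan2( sin Δλ · cos φ₂ , cos φ₁ · sin φ₂ − sin φ₁ · cos φ₂ · cos Δλ )
  = atan2(0.01656, 0.40049) = 2.367° → normalised to [0°, 360°): 2.367°.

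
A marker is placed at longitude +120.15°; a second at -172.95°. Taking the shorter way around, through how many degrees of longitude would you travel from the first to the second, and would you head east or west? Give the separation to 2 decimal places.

Raw difference: -172.95 − 120.15 = -293.1°.
Normalise into (−180°, 180°]: -293.1° + 360° = 66.9°.
Positive ⇒ the second point lies to the east; separation 66.90°.

66.90° east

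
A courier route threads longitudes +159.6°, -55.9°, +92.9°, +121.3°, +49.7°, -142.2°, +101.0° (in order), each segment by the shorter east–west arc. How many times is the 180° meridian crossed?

3

Leg 1: +159.6° → -55.9°, shortest Δλ = 144.5° (east) — crosses 180°.
Leg 2: -55.9° → +92.9°, shortest Δλ = 148.8° (east) — does not cross 180°.
Leg 3: +92.9° → +121.3°, shortest Δλ = 28.4° (east) — does not cross 180°.
Leg 4: +121.3° → +49.7°, shortest Δλ = -71.6° (west) — does not cross 180°.
Leg 5: +49.7° → -142.2°, shortest Δλ = 168.1° (east) — crosses 180°.
Leg 6: -142.2° → +101.0°, shortest Δλ = -116.8° (west) — crosses 180°.
Total crossings: 3.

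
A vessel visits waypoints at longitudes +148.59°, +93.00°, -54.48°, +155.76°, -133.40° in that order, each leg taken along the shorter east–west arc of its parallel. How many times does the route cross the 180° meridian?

Leg 1: +148.59° → +93.00°, shortest Δλ = -55.59° (west) — does not cross 180°.
Leg 2: +93.00° → -54.48°, shortest Δλ = -147.48° (west) — does not cross 180°.
Leg 3: -54.48° → +155.76°, shortest Δλ = -149.76° (west) — crosses 180°.
Leg 4: +155.76° → -133.40°, shortest Δλ = 70.84° (east) — crosses 180°.
Total crossings: 2.

2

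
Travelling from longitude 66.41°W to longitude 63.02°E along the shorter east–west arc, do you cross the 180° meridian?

Signed shortest Δλ = ((63.02 − -66.41 + 180) mod 360) − 180 = 129.43°.
Going east by 129.43° from -66.41° reaches +63.02° without touching 180°.

No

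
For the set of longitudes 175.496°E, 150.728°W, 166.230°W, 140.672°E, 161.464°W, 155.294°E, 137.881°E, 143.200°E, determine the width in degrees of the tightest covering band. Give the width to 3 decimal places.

71.391°

Sort the longitudes: -166.230°, -161.464°, -150.728°, +137.881°, +140.672°, +143.200°, +155.294°, +175.496°.
Eastward gaps between consecutive values (wrapping around): 4.766°, 10.736°, 288.609°, 2.791°, 2.528°, 12.094°, 20.202°, 18.274°.
Largest gap = 288.609° ⇒ minimal covering band is its complement: 360° − 288.609° = 71.391°.
Band runs from +137.881° eastward to -150.728°, crossing the antimeridian.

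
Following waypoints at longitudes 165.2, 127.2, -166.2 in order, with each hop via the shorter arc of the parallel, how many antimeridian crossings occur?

1

Leg 1: +165.2° → +127.2°, shortest Δλ = -38.0° (west) — does not cross 180°.
Leg 2: +127.2° → -166.2°, shortest Δλ = 66.6° (east) — crosses 180°.
Total crossings: 1.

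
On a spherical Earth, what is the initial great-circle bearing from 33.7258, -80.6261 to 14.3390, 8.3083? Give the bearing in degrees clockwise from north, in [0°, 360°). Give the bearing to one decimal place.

Δλ = 8.3083 − -80.6261 = 88.9344°.
θ = atan2( sin Δλ · cos φ₂ , cos φ₁ · sin φ₂ − sin φ₁ · cos φ₂ · cos Δλ )
  = atan2(0.96868, 0.19597) = 78.563° → normalised to [0°, 360°): 78.563°.

78.6°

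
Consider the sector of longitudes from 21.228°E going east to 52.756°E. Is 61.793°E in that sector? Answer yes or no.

Band width going east from +21.228° to +52.756°: ((52.756 − 21.228) mod 360) = 31.528°.
Offset of +61.793° east of the west edge: ((61.793 − 21.228) mod 360) = 40.565°.
40.565° > 31.528° ⇒ outside.

No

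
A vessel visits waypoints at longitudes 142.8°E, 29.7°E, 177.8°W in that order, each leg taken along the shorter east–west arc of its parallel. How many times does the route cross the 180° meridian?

Leg 1: +142.8° → +29.7°, shortest Δλ = -113.1° (west) — does not cross 180°.
Leg 2: +29.7° → -177.8°, shortest Δλ = 152.5° (east) — crosses 180°.
Total crossings: 1.

1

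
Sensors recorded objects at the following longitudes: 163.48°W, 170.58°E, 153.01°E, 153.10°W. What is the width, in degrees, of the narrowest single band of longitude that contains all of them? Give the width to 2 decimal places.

Sort the longitudes: -163.48°, -153.10°, +153.01°, +170.58°.
Eastward gaps between consecutive values (wrapping around): 10.38°, 306.11°, 17.57°, 25.94°.
Largest gap = 306.11° ⇒ minimal covering band is its complement: 360° − 306.11° = 53.89°.
Band runs from +153.01° eastward to -153.10°, crossing the antimeridian.

53.89°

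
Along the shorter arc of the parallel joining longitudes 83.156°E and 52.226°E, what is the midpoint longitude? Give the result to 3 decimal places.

67.691°E

Signed shortest Δλ from +83.156° to +52.226° is -30.930°.
Midpoint longitude = +83.156° + (-30.930°)/2 = +83.156° − 15.465° = +67.691°.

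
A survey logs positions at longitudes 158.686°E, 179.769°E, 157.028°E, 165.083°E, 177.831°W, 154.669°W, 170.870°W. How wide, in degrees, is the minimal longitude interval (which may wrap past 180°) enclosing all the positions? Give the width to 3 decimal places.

Sort the longitudes: -177.831°, -170.870°, -154.669°, +157.028°, +158.686°, +165.083°, +179.769°.
Eastward gaps between consecutive values (wrapping around): 6.961°, 16.201°, 311.697°, 1.658°, 6.397°, 14.686°, 2.400°.
Largest gap = 311.697° ⇒ minimal covering band is its complement: 360° − 311.697° = 48.303°.
Band runs from +157.028° eastward to -154.669°, crossing the antimeridian.

48.303°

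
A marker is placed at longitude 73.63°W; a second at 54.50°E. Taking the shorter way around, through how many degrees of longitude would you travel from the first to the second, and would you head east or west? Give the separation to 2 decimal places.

128.13° east

Raw difference: 54.50 − -73.63 = 128.13°.
Normalise into (−180°, 180°]: 128.13° stays 128.13°.
Positive ⇒ the second point lies to the east; separation 128.13°.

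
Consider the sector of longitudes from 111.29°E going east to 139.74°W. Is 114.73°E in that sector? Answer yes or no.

Yes

Band width going east from +111.29° to -139.74°: ((-139.74 − 111.29) mod 360) = 108.97°.
Offset of +114.73° east of the west edge: ((114.73 − 111.29) mod 360) = 3.44°.
3.44° ≤ 108.97° ⇒ inside.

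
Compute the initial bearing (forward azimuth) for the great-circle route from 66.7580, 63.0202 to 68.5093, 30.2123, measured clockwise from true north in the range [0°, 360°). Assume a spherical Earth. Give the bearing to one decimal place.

Δλ = 30.2123 − 63.0202 = -32.8079°.
θ = atan2( sin Δλ · cos φ₂ , cos φ₁ · sin φ₂ − sin φ₁ · cos φ₂ · cos Δλ )
  = atan2(-0.19850, 0.08425) = -67.001° → normalised to [0°, 360°): 292.999°.

293.0°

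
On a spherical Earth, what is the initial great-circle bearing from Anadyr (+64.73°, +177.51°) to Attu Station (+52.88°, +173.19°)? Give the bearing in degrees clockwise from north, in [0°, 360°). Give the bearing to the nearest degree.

Δλ = 173.19 − 177.51 = -4.32°.
θ = atan2( sin Δλ · cos φ₂ , cos φ₁ · sin φ₂ − sin φ₁ · cos φ₂ · cos Δλ )
  = atan2(-0.04546, -0.20380) = -167.426° → normalised to [0°, 360°): 192.574°.

193°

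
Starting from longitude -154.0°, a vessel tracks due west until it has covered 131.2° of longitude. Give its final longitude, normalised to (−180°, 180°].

Start at -154.0°; shift −131.2° → -285.2°.
-285.2° lies outside (−180°, 180°]; add 360° → +74.8°.

+74.8°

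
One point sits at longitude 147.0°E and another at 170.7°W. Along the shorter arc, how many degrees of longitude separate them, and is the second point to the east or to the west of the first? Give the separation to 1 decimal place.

Raw difference: -170.7 − 147.0 = -317.7°.
Normalise into (−180°, 180°]: -317.7° + 360° = 42.3°.
Positive ⇒ the second point lies to the east; separation 42.3°.

42.3° east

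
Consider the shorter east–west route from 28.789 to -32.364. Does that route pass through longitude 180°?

Signed shortest Δλ = ((-32.364 − 28.789 + 180) mod 360) − 180 = -61.153°.
Going west by 61.153° from +28.789° reaches -32.364° without touching 180°.

No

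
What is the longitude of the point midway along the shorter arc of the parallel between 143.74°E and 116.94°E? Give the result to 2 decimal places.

Signed shortest Δλ from +143.74° to +116.94° is -26.80°.
Midpoint longitude = +143.74° + (-26.80°)/2 = +143.74° − 13.40° = +130.34°.

130.34°E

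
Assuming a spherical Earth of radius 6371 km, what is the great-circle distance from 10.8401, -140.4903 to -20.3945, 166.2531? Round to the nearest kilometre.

6780 km

Δλ = 166.2531 − -140.4903 = 306.7434°; wrapped into (−180°, 180°]: -53.2566°.
Δφ = -20.3945 − 10.8401 = -31.2346°.
a = sin²(Δφ/2) + cos φ₁ · cos φ₂ · sin²(Δλ/2) = 0.257406.
c = 2·atan2(√a, √(1−a)) = 1.06422 rad → d = 6371·c ≈ 6780.13 km.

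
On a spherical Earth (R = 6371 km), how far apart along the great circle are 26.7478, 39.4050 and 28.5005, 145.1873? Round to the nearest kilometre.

9999 km

Δλ = 145.1873 − 39.4050 = 105.7823°.
Δφ = 28.5005 − 26.7478 = 1.7527°.
a = sin²(Δφ/2) + cos φ₁ · cos φ₂ · sin²(Δλ/2) = 0.499345.
c = 2·atan2(√a, √(1−a)) = 1.56949 rad → d = 6371·c ≈ 9999.20 km.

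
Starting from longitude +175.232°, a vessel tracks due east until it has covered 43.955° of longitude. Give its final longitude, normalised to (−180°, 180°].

-140.813°

Start at +175.232°; shift +43.955° → +219.187°.
+219.187° lies outside (−180°, 180°]; subtract 360° → -140.813°.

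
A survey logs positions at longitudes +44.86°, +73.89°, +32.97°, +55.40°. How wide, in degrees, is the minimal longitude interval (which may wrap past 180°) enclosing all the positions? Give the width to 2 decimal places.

40.92°

Sort the longitudes: +32.97°, +44.86°, +55.40°, +73.89°.
Eastward gaps between consecutive values (wrapping around): 11.89°, 10.54°, 18.49°, 319.08°.
Largest gap = 319.08° ⇒ minimal covering band is its complement: 360° − 319.08° = 40.92°.
Band runs from +32.97° eastward to +73.89°.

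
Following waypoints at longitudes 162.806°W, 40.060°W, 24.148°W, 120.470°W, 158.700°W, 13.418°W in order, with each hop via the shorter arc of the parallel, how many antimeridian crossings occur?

0

Leg 1: -162.806° → -40.060°, shortest Δλ = 122.746° (east) — does not cross 180°.
Leg 2: -40.060° → -24.148°, shortest Δλ = 15.912° (east) — does not cross 180°.
Leg 3: -24.148° → -120.470°, shortest Δλ = -96.322° (west) — does not cross 180°.
Leg 4: -120.470° → -158.700°, shortest Δλ = -38.23° (west) — does not cross 180°.
Leg 5: -158.700° → -13.418°, shortest Δλ = 145.282° (east) — does not cross 180°.
Total crossings: 0.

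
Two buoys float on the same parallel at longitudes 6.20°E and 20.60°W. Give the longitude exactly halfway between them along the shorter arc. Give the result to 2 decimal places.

Signed shortest Δλ from +6.20° to -20.60° is -26.80°.
Midpoint longitude = +6.20° + (-26.80°)/2 = +6.20° − 13.40° = -7.20°.

7.20°W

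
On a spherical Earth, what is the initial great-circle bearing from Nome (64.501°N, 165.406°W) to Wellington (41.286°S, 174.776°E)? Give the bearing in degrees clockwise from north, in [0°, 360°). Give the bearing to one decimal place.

195.4°

Δλ = 174.776 − -165.406 = 340.182°; wrapped into (−180°, 180°]: -19.818°.
θ = atan2( sin Δλ · cos φ₂ , cos φ₁ · sin φ₂ − sin φ₁ · cos φ₂ · cos Δλ )
  = atan2(-0.25476, -0.92211) = -164.556° → normalised to [0°, 360°): 195.444°.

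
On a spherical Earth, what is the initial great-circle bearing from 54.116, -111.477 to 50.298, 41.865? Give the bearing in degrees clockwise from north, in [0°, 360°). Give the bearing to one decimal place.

17.4°

Δλ = 41.865 − -111.477 = 153.342°.
θ = atan2( sin Δλ · cos φ₂ , cos φ₁ · sin φ₂ − sin φ₁ · cos φ₂ · cos Δλ )
  = atan2(0.28660, 0.91351) = 17.419° → normalised to [0°, 360°): 17.419°.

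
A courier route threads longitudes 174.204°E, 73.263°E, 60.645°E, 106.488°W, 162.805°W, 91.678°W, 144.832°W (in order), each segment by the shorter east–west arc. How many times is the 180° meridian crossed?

0

Leg 1: +174.204° → +73.263°, shortest Δλ = -100.941° (west) — does not cross 180°.
Leg 2: +73.263° → +60.645°, shortest Δλ = -12.618° (west) — does not cross 180°.
Leg 3: +60.645° → -106.488°, shortest Δλ = -167.133° (west) — does not cross 180°.
Leg 4: -106.488° → -162.805°, shortest Δλ = -56.317° (west) — does not cross 180°.
Leg 5: -162.805° → -91.678°, shortest Δλ = 71.127° (east) — does not cross 180°.
Leg 6: -91.678° → -144.832°, shortest Δλ = -53.154° (west) — does not cross 180°.
Total crossings: 0.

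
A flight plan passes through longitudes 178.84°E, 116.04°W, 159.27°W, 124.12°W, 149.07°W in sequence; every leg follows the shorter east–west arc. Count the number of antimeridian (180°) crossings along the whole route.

Leg 1: +178.84° → -116.04°, shortest Δλ = 65.12° (east) — crosses 180°.
Leg 2: -116.04° → -159.27°, shortest Δλ = -43.23° (west) — does not cross 180°.
Leg 3: -159.27° → -124.12°, shortest Δλ = 35.15° (east) — does not cross 180°.
Leg 4: -124.12° → -149.07°, shortest Δλ = -24.95° (west) — does not cross 180°.
Total crossings: 1.

1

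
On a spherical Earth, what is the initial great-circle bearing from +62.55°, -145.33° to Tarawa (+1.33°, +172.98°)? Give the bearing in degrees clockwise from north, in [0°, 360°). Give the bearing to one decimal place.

225.6°

Δλ = 172.98 − -145.33 = 318.31°; wrapped into (−180°, 180°]: -41.69°.
θ = atan2( sin Δλ · cos φ₂ , cos φ₁ · sin φ₂ − sin φ₁ · cos φ₂ · cos Δλ )
  = atan2(-0.66492, -0.65180) = -134.429° → normalised to [0°, 360°): 225.571°.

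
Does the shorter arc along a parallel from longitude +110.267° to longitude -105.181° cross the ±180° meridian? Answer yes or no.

Naïve |-105.181 − 110.267| = 215.448° > 180°, so the shorter arc goes the other way round — across 180°.
Signed shortest Δλ = ((-105.181 − 110.267 + 180) mod 360) − 180 = 144.552°.
Going east by 144.552° from +110.267° passes through 180° before reaching -105.181°.

Yes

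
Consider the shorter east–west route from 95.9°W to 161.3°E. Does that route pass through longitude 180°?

Yes

Naïve |161.3 − -95.9| = 257.2° > 180°, so the shorter arc goes the other way round — across 180°.
Signed shortest Δλ = ((161.3 − -95.9 + 180) mod 360) − 180 = -102.8°.
Going west by 102.8° from -95.9° passes through 180° before reaching +161.3°.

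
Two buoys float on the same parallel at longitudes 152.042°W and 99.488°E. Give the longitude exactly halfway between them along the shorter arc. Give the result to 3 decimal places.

Signed shortest Δλ from -152.042° to +99.488° is -108.470°.
Midpoint longitude = -152.042° + (-108.470°)/2 = -152.042° − 54.235° = -206.277°.
Normalise into (−180°, 180°]: +153.723°.
(The naïve average (-152.042 + +99.488)/2 = -26.277° is on the wrong side of the globe.)

153.723°E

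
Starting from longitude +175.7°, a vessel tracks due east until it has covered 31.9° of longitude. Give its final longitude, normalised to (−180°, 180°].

Start at +175.7°; shift +31.9° → +207.6°.
+207.6° lies outside (−180°, 180°]; subtract 360° → -152.4°.

-152.4°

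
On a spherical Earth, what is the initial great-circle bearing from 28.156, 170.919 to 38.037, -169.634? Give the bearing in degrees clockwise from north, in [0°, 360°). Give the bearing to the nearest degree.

54°

Δλ = -169.634 − 170.919 = -340.553°; wrapped into (−180°, 180°]: 19.447°.
θ = atan2( sin Δλ · cos φ₂ , cos φ₁ · sin φ₂ − sin φ₁ · cos φ₂ · cos Δλ )
  = atan2(0.26222, 0.19281) = 53.674° → normalised to [0°, 360°): 53.674°.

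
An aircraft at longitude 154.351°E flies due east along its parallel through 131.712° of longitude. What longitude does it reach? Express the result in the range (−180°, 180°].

Start at +154.351°; shift +131.712° → +286.063°.
+286.063° lies outside (−180°, 180°]; subtract 360° → -73.937°.

73.937°W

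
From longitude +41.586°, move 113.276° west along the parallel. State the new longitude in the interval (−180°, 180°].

-71.690°

Start at +41.586°; shift −113.276° → -71.690°.
-71.690° already lies in (−180°, 180°].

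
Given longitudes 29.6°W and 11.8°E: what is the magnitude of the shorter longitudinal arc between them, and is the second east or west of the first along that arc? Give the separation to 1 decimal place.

Raw difference: 11.8 − -29.6 = 41.4°.
Normalise into (−180°, 180°]: 41.4° stays 41.4°.
Positive ⇒ the second point lies to the east; separation 41.4°.

41.4° east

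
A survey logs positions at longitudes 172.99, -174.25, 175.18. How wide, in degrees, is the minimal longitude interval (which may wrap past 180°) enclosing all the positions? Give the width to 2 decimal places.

12.76°

Sort the longitudes: -174.25°, +172.99°, +175.18°.
Eastward gaps between consecutive values (wrapping around): 347.24°, 2.19°, 10.57°.
Largest gap = 347.24° ⇒ minimal covering band is its complement: 360° − 347.24° = 12.76°.
Band runs from +172.99° eastward to -174.25°, crossing the antimeridian.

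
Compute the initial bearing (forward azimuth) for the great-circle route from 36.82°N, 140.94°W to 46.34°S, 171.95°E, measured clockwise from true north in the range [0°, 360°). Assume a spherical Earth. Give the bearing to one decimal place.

Δλ = 171.95 − -140.94 = 312.89°; wrapped into (−180°, 180°]: -47.11°.
θ = atan2( sin Δλ · cos φ₂ , cos φ₁ · sin φ₂ − sin φ₁ · cos φ₂ · cos Δλ )
  = atan2(-0.50581, -0.86073) = -149.559° → normalised to [0°, 360°): 210.441°.

210.4°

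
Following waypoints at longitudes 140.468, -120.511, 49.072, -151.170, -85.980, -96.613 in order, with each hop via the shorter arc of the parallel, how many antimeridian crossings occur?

2

Leg 1: +140.468° → -120.511°, shortest Δλ = 99.021° (east) — crosses 180°.
Leg 2: -120.511° → +49.072°, shortest Δλ = 169.583° (east) — does not cross 180°.
Leg 3: +49.072° → -151.170°, shortest Δλ = 159.758° (east) — crosses 180°.
Leg 4: -151.170° → -85.980°, shortest Δλ = 65.19° (east) — does not cross 180°.
Leg 5: -85.980° → -96.613°, shortest Δλ = -10.633° (west) — does not cross 180°.
Total crossings: 2.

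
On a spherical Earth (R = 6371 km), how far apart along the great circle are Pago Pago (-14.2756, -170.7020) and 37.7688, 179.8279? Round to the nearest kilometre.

Δλ = 179.8279 − -170.7020 = 350.5299°; wrapped into (−180°, 180°]: -9.4701°.
Δφ = 37.7688 − -14.2756 = 52.0444°.
a = sin²(Δφ/2) + cos φ₁ · cos φ₂ · sin²(Δλ/2) = 0.197695.
c = 2·atan2(√a, √(1−a)) = 0.92152 rad → d = 6371·c ≈ 5871.00 km.

5871 km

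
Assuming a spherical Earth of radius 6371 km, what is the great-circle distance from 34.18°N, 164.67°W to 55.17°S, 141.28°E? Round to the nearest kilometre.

Δλ = 141.28 − -164.67 = 305.95°; wrapped into (−180°, 180°]: -54.05°.
Δφ = -55.17 − 34.18 = -89.35°.
a = sin²(Δφ/2) + cos φ₁ · cos φ₂ · sin²(Δλ/2) = 0.591879.
c = 2·atan2(√a, √(1−a)) = 1.75560 rad → d = 6371·c ≈ 11184.96 km.

11185 km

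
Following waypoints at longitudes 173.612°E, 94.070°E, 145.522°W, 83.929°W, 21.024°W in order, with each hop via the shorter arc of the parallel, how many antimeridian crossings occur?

Leg 1: +173.612° → +94.070°, shortest Δλ = -79.542° (west) — does not cross 180°.
Leg 2: +94.070° → -145.522°, shortest Δλ = 120.408° (east) — crosses 180°.
Leg 3: -145.522° → -83.929°, shortest Δλ = 61.593° (east) — does not cross 180°.
Leg 4: -83.929° → -21.024°, shortest Δλ = 62.905° (east) — does not cross 180°.
Total crossings: 1.

1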